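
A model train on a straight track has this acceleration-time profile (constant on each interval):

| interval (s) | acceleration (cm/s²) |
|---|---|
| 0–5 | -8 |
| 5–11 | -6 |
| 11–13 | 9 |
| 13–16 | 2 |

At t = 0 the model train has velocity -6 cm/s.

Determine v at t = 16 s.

Δv equals the area under the a-t graph; then v = v₀ + Δv.
0–5 s: -8 × 5 = -40 cm/s
5–11 s: -6 × 6 = -36 cm/s
11–13 s: 9 × 2 = 18 cm/s
13–16 s: 2 × 3 = 6 cm/s
Δv = -52 cm/s, so v(16) = -6 + (-52) = -58 cm/s.

-58 cm/s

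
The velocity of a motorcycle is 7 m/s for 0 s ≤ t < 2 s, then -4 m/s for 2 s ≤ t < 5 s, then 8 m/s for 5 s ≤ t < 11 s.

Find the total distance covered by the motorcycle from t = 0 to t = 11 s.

74 m

Total distance travelled is ∫|v| dt — sum the magnitudes of each area piece.
0–2 s: |7| × 2 = 14 m
2–5 s: |-4| × 3 = 12 m
5–11 s: |8| × 6 = 48 m
Total distance = 74 m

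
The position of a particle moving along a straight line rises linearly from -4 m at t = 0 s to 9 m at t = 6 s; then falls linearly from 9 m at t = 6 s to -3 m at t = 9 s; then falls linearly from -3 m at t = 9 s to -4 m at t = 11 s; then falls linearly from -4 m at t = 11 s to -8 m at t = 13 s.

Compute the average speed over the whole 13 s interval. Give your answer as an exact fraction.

Average speed = (total path length)/(elapsed time); on a piecewise-linear x-t graph the path length is Σ|Δx|.
0–6 s: |Δx| = |9 − -4| = 13 m
6–9 s: |Δx| = |-3 − 9| = 12 m
9–11 s: |Δx| = |-4 − -3| = 1 m
11–13 s: |Δx| = |-8 − -4| = 4 m
Total path = 30 m; average speed = 30/13 = 30/13 m/s.

30/13 m/s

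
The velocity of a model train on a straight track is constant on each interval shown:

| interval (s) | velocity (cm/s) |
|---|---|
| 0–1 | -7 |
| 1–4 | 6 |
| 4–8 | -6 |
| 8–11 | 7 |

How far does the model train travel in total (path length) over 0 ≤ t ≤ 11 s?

Distance (not displacement) is the total path length: add the absolute areas under v-t.
0–1 s: |-7| × 1 = 7 cm
1–4 s: |6| × 3 = 18 cm
4–8 s: |-6| × 4 = 24 cm
8–11 s: |7| × 3 = 21 cm
Total distance = 70 cm

70 cm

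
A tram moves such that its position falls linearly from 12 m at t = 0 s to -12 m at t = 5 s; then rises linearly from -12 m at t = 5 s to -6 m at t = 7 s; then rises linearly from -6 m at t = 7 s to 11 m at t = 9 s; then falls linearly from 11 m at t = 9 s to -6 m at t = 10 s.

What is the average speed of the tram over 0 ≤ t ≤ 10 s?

Average speed = (total path length)/(elapsed time); on a piecewise-linear x-t graph the path length is Σ|Δx|.
0–5 s: |Δx| = |-12 − 12| = 24 m
5–7 s: |Δx| = |-6 − -12| = 6 m
7–9 s: |Δx| = |11 − -6| = 17 m
9–10 s: |Δx| = |-6 − 11| = 17 m
Total path = 64 m; average speed = 64/10 = 6.4 m/s.

6.4 m/s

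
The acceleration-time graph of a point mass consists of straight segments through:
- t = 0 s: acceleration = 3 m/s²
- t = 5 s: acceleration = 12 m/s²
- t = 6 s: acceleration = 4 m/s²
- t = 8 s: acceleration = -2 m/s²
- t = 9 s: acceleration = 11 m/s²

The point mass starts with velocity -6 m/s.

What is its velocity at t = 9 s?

46 m/s

Δv equals the area under the a-t graph; then v = v₀ + Δv.
0–5 s: ½(3 + 12)(5) = 37.5 m/s
5–6 s: ½(12 + 4)(1) = 8 m/s
6–8 s: ½(4 + -2)(2) = 2 m/s
8–9 s: ½(-2 + 11)(1) = 4.5 m/s
Δv = 52 m/s, so v(9) = -6 + (52) = 46 m/s.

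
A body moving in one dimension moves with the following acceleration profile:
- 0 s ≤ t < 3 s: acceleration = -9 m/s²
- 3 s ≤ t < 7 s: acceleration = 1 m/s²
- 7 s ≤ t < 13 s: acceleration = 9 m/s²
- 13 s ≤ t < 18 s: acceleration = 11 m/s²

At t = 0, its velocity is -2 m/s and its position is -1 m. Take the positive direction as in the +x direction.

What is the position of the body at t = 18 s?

139 m

On each constant-a segment, Δv = aΔt and Δx = v₀Δt + ½aΔt²; chain segment to segment.
0–3 s: v starts -2 m/s; Δx = -2·3 + ½·-9·3² = -46.5 m; v ends -29 m/s.
3–7 s: v starts -29 m/s; Δx = -29·4 + ½·1·4² = -108 m; v ends -25 m/s.
7–13 s: v starts -25 m/s; Δx = -25·6 + ½·9·6² = 12 m; v ends 29 m/s.
13–18 s: v starts 29 m/s; Δx = 29·5 + ½·11·5² = 282.5 m; v ends 84 m/s.
x(18) = -1 + Σ Δx = 139 m.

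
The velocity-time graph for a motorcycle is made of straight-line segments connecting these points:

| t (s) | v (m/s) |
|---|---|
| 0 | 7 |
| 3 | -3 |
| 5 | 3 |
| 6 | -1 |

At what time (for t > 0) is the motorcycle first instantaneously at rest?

v changes sign on 0–3 s (from 7 to -3); the graph is linear there, so v = 0 at t = 0 + (-7)·(3 − 0)/(-3 − 7) = 2.1 s.

t = 2.1 s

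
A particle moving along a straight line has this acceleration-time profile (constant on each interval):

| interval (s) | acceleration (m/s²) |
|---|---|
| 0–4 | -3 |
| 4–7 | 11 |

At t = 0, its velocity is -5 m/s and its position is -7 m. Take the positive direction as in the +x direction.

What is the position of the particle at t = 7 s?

On each constant-a segment, Δv = aΔt and Δx = v₀Δt + ½aΔt²; chain segment to segment.
0–4 s: v starts -5 m/s; Δx = -5·4 + ½·-3·4² = -44 m; v ends -17 m/s.
4–7 s: v starts -17 m/s; Δx = -17·3 + ½·11·3² = -1.5 m; v ends 16 m/s.
x(7) = -7 + Σ Δx = -52.5 m.

-52.5 m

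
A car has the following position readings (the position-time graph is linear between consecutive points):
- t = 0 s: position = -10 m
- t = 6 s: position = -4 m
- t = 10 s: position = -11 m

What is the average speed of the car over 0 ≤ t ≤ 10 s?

Average speed = (total path length)/(elapsed time); on a piecewise-linear x-t graph the path length is Σ|Δx|.
0–6 s: |Δx| = |-4 − -10| = 6 m
6–10 s: |Δx| = |-11 − -4| = 7 m
Total path = 13 m; average speed = 13/10 = 1.3 m/s.

1.3 m/s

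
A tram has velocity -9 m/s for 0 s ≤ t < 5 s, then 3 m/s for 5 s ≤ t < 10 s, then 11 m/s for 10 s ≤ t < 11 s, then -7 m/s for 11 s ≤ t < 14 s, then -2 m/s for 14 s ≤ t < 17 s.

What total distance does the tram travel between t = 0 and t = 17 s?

Total distance travelled is ∫|v| dt — sum the magnitudes of each area piece.
0–5 s: |-9| × 5 = 45 m
5–10 s: |3| × 5 = 15 m
10–11 s: |11| × 1 = 11 m
11–14 s: |-7| × 3 = 21 m
14–17 s: |-2| × 3 = 6 m
Total distance = 98 m

98 m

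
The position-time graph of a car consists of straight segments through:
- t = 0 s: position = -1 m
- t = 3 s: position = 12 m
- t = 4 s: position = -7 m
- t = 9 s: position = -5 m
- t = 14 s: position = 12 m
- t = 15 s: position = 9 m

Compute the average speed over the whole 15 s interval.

Average speed = (total path length)/(elapsed time); on a piecewise-linear x-t graph the path length is Σ|Δx|.
0–3 s: |Δx| = |12 − -1| = 13 m
3–4 s: |Δx| = |-7 − 12| = 19 m
4–9 s: |Δx| = |-5 − -7| = 2 m
9–14 s: |Δx| = |12 − -5| = 17 m
14–15 s: |Δx| = |9 − 12| = 3 m
Total path = 54 m; average speed = 54/15 = 3.6 m/s.

3.6 m/s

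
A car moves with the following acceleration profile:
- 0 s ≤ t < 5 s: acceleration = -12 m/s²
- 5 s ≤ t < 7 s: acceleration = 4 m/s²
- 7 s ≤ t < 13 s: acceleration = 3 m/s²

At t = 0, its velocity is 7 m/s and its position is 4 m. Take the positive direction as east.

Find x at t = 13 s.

On each constant-a segment, Δv = aΔt and Δx = v₀Δt + ½aΔt²; chain segment to segment.
0–5 s: v starts 7 m/s; Δx = 7·5 + ½·-12·5² = -115 m; v ends -53 m/s.
5–7 s: v starts -53 m/s; Δx = -53·2 + ½·4·2² = -98 m; v ends -45 m/s.
7–13 s: v starts -45 m/s; Δx = -45·6 + ½·3·6² = -216 m; v ends -27 m/s.
x(13) = 4 + Σ Δx = -425 m.

-425 m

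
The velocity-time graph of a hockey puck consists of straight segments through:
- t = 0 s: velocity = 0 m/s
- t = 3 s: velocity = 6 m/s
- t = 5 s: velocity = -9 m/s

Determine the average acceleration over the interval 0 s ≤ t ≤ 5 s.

Average acceleration = Δv/Δt = (-9 − 0)/(5 − 0) = -1.8 m/s².

-1.8 m/s²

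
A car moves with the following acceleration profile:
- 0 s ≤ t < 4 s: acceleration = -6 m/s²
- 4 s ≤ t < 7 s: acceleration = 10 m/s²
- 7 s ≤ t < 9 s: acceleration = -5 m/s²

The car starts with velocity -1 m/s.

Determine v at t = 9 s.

Δv equals the area under the a-t graph; then v = v₀ + Δv.
0–4 s: -6 × 4 = -24 m/s
4–7 s: 10 × 3 = 30 m/s
7–9 s: -5 × 2 = -10 m/s
Δv = -4 m/s, so v(9) = -1 + (-4) = -5 m/s.

-5 m/s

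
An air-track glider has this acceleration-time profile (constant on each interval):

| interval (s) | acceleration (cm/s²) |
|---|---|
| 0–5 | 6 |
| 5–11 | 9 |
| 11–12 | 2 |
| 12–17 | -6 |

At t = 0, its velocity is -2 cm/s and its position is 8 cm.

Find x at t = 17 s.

831 cm

On each constant-a segment, Δv = aΔt and Δx = v₀Δt + ½aΔt²; chain segment to segment.
0–5 s: v starts -2 cm/s; Δx = -2·5 + ½·6·5² = 65 cm; v ends 28 cm/s.
5–11 s: v starts 28 cm/s; Δx = 28·6 + ½·9·6² = 330 cm; v ends 82 cm/s.
11–12 s: v starts 82 cm/s; Δx = 82·1 + ½·2·1² = 83 cm; v ends 84 cm/s.
12–17 s: v starts 84 cm/s; Δx = 84·5 + ½·-6·5² = 345 cm; v ends 54 cm/s.
x(17) = 8 + Σ Δx = 831 cm.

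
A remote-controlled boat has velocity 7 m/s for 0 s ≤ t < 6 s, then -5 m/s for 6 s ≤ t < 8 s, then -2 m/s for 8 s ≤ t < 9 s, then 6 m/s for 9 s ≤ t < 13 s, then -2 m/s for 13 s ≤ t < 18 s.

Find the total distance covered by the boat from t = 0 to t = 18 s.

88 m

Distance (not displacement) is the total path length: add the absolute areas under v-t.
0–6 s: |7| × 6 = 42 m
6–8 s: |-5| × 2 = 10 m
8–9 s: |-2| × 1 = 2 m
9–13 s: |6| × 4 = 24 m
13–18 s: |-2| × 5 = 10 m
Total distance = 88 m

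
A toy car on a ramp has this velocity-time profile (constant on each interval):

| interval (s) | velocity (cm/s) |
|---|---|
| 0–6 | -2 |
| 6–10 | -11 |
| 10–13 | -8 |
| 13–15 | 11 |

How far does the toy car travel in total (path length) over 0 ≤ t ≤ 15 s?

Total distance travelled is ∫|v| dt — sum the magnitudes of each area piece.
0–6 s: |-2| × 6 = 12 cm
6–10 s: |-11| × 4 = 44 cm
10–13 s: |-8| × 3 = 24 cm
13–15 s: |11| × 2 = 22 cm
Total distance = 102 cm

102 cm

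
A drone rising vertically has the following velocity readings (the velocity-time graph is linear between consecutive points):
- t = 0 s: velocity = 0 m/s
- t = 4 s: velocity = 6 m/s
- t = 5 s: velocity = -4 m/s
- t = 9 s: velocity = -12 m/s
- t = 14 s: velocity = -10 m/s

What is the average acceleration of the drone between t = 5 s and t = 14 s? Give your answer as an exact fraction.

-2/3 m/s²

Average acceleration = Δv/Δt = (-10 − -4)/(14 − 5) = -2/3 m/s².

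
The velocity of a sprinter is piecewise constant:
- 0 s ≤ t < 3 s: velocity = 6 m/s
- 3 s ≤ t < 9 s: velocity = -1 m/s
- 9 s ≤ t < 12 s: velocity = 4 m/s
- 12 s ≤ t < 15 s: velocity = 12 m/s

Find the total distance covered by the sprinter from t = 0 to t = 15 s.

72 m

Distance (not displacement) is the total path length: add the absolute areas under v-t.
0–3 s: |6| × 3 = 18 m
3–9 s: |-1| × 6 = 6 m
9–12 s: |4| × 3 = 12 m
12–15 s: |12| × 3 = 36 m
Total distance = 72 m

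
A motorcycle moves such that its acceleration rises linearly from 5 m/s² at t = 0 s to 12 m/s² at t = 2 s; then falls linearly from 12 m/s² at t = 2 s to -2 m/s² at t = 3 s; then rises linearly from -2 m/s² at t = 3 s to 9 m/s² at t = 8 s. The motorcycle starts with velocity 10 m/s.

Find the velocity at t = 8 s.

49.5 m/s

Δv equals the area under the a-t graph; then v = v₀ + Δv.
0–2 s: ½(5 + 12)(2) = 17 m/s
2–3 s: ½(12 + -2)(1) = 5 m/s
3–8 s: ½(-2 + 9)(5) = 17.5 m/s
Δv = 39.5 m/s, so v(8) = 10 + (39.5) = 49.5 m/s.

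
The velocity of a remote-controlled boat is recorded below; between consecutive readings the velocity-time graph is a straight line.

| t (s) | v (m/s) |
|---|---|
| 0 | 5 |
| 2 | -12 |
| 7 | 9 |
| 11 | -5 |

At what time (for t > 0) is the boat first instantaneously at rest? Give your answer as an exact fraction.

v changes sign on 0–2 s (from 5 to -12); the graph is linear there, so v = 0 at t = 0 + (-5)·(2 − 0)/(-12 − 5) = 10/17 s.

t = 10/17 s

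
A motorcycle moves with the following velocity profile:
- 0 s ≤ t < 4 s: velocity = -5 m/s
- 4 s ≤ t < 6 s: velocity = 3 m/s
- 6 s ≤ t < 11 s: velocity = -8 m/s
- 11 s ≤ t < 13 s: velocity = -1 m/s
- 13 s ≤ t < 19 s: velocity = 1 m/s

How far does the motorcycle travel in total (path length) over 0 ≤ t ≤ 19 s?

74 m

Total distance travelled is ∫|v| dt — sum the magnitudes of each area piece.
0–4 s: |-5| × 4 = 20 m
4–6 s: |3| × 2 = 6 m
6–11 s: |-8| × 5 = 40 m
11–13 s: |-1| × 2 = 2 m
13–19 s: |1| × 6 = 6 m
Total distance = 74 m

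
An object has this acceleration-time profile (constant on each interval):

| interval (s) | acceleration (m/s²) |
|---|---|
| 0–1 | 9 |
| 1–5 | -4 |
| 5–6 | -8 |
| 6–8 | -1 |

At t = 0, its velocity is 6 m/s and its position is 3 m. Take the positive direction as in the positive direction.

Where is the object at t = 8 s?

16.5 m

On each constant-a segment, Δv = aΔt and Δx = v₀Δt + ½aΔt²; chain segment to segment.
0–1 s: v starts 6 m/s; Δx = 6·1 + ½·9·1² = 10.5 m; v ends 15 m/s.
1–5 s: v starts 15 m/s; Δx = 15·4 + ½·-4·4² = 28 m; v ends -1 m/s.
5–6 s: v starts -1 m/s; Δx = -1·1 + ½·-8·1² = -5 m; v ends -9 m/s.
6–8 s: v starts -9 m/s; Δx = -9·2 + ½·-1·2² = -20 m; v ends -11 m/s.
x(8) = 3 + Σ Δx = 16.5 m.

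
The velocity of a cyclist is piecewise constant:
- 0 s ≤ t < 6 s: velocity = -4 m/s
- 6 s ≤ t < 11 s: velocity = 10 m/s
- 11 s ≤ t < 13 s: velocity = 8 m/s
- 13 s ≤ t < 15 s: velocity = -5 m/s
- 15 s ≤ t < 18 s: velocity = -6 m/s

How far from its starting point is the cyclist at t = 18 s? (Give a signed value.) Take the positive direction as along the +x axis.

Displacement is the signed area under the v-t curve.
0–6 s: -4 × 6 = -24 m
6–11 s: 10 × 5 = 50 m
11–13 s: 8 × 2 = 16 m
13–15 s: -5 × 2 = -10 m
15–18 s: -6 × 3 = -18 m
Net displacement = 14 m

14 m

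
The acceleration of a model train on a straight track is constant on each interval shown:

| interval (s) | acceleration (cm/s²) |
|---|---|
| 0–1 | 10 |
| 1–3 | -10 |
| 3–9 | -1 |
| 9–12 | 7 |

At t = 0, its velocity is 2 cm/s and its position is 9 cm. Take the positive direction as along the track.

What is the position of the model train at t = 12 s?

On each constant-a segment, Δv = aΔt and Δx = v₀Δt + ½aΔt²; chain segment to segment.
0–1 s: v starts 2 cm/s; Δx = 2·1 + ½·10·1² = 7 cm; v ends 12 cm/s.
1–3 s: v starts 12 cm/s; Δx = 12·2 + ½·-10·2² = 4 cm; v ends -8 cm/s.
3–9 s: v starts -8 cm/s; Δx = -8·6 + ½·-1·6² = -66 cm; v ends -14 cm/s.
9–12 s: v starts -14 cm/s; Δx = -14·3 + ½·7·3² = -10.5 cm; v ends 7 cm/s.
x(12) = 9 + Σ Δx = -56.5 cm.

-56.5 cm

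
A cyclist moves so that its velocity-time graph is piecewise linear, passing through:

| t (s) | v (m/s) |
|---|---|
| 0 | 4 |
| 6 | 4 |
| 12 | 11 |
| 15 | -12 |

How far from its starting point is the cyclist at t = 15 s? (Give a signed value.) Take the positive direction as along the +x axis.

Net displacement equals the area under the velocity-time graph (areas below the axis count negative).
0–6 s: 4 × 6 = 24 m
6–12 s: ½(4 + 11)(6) = 45 m
12–15 s: ½(11 + -12)(3) = -1.5 m
Net displacement = 67.5 m

67.5 m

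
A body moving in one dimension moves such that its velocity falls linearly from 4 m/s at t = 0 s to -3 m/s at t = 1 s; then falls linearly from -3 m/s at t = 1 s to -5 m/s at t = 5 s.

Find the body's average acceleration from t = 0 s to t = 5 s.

Average acceleration = Δv/Δt = (-5 − 4)/(5 − 0) = -1.8 m/s².

-1.8 m/s²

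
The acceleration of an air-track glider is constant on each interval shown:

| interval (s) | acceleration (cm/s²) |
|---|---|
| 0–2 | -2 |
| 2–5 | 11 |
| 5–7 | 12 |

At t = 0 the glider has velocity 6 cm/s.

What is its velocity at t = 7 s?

59 cm/s

Δv equals the area under the a-t graph; then v = v₀ + Δv.
0–2 s: -2 × 2 = -4 cm/s
2–5 s: 11 × 3 = 33 cm/s
5–7 s: 12 × 2 = 24 cm/s
Δv = 53 cm/s, so v(7) = 6 + (53) = 59 cm/s.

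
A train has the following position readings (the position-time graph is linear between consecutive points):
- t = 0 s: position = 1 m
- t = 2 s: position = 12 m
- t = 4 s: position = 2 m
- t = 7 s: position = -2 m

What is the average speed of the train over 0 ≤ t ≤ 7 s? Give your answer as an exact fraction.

Average speed = (total path length)/(elapsed time); on a piecewise-linear x-t graph the path length is Σ|Δx|.
0–2 s: |Δx| = |12 − 1| = 11 m
2–4 s: |Δx| = |2 − 12| = 10 m
4–7 s: |Δx| = |-2 − 2| = 4 m
Total path = 25 m; average speed = 25/7 = 25/7 m/s.

25/7 m/s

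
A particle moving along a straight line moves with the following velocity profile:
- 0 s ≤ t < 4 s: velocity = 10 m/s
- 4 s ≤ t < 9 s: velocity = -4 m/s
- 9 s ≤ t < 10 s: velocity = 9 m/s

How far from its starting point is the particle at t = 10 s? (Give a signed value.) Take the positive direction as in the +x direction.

Displacement is the signed area under the v-t curve.
0–4 s: 10 × 4 = 40 m
4–9 s: -4 × 5 = -20 m
9–10 s: 9 × 1 = 9 m
Net displacement = 29 m

29 m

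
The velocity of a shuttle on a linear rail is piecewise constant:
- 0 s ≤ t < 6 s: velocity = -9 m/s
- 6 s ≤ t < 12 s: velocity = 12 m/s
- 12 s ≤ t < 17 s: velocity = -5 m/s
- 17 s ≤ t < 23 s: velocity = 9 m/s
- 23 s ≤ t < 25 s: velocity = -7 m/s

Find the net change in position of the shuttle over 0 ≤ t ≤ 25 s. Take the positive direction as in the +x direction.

33 m

Net displacement equals the area under the velocity-time graph (areas below the axis count negative).
0–6 s: -9 × 6 = -54 m
6–12 s: 12 × 6 = 72 m
12–17 s: -5 × 5 = -25 m
17–23 s: 9 × 6 = 54 m
23–25 s: -7 × 2 = -14 m
Net displacement = 33 m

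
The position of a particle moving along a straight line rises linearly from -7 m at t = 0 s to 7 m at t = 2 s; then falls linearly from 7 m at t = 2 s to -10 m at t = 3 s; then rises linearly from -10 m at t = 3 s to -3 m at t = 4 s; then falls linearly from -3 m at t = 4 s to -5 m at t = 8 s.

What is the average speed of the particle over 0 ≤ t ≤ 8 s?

5 m/s

Average speed = (total path length)/(elapsed time); on a piecewise-linear x-t graph the path length is Σ|Δx|.
0–2 s: |Δx| = |7 − -7| = 14 m
2–3 s: |Δx| = |-10 − 7| = 17 m
3–4 s: |Δx| = |-3 − -10| = 7 m
4–8 s: |Δx| = |-5 − -3| = 2 m
Total path = 40 m; average speed = 40/8 = 5 m/s.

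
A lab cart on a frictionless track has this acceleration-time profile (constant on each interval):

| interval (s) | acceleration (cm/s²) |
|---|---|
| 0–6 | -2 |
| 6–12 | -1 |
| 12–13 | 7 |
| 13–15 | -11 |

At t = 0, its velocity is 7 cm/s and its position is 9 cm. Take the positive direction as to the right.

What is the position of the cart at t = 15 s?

-70.5 cm

On each constant-a segment, Δv = aΔt and Δx = v₀Δt + ½aΔt²; chain segment to segment.
0–6 s: v starts 7 cm/s; Δx = 7·6 + ½·-2·6² = 6 cm; v ends -5 cm/s.
6–12 s: v starts -5 cm/s; Δx = -5·6 + ½·-1·6² = -48 cm; v ends -11 cm/s.
12–13 s: v starts -11 cm/s; Δx = -11·1 + ½·7·1² = -7.5 cm; v ends -4 cm/s.
13–15 s: v starts -4 cm/s; Δx = -4·2 + ½·-11·2² = -30 cm; v ends -26 cm/s.
x(15) = 9 + Σ Δx = -70.5 cm.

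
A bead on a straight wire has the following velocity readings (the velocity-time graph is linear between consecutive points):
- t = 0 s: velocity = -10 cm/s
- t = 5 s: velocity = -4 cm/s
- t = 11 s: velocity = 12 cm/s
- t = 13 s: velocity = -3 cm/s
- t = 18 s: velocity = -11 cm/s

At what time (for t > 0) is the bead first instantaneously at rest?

t = 6.5 s

v changes sign on 5–11 s (from -4 to 12); the graph is linear there, so v = 0 at t = 5 + (4)·(11 − 5)/(12 − -4) = 6.5 s.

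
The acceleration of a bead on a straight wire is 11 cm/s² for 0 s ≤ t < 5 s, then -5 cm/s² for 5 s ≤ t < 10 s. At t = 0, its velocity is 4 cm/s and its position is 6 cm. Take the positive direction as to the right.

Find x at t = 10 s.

396 cm

On each constant-a segment, Δv = aΔt and Δx = v₀Δt + ½aΔt²; chain segment to segment.
0–5 s: v starts 4 cm/s; Δx = 4·5 + ½·11·5² = 157.5 cm; v ends 59 cm/s.
5–10 s: v starts 59 cm/s; Δx = 59·5 + ½·-5·5² = 232.5 cm; v ends 34 cm/s.
x(10) = 6 + Σ Δx = 396 cm.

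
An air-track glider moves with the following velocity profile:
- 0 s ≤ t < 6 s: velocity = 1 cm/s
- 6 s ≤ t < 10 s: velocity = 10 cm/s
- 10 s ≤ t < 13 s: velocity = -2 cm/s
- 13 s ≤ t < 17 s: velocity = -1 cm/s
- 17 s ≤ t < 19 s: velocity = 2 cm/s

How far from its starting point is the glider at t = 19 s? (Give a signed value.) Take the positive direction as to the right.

40 cm

Net displacement equals the area under the velocity-time graph (areas below the axis count negative).
0–6 s: 1 × 6 = 6 cm
6–10 s: 10 × 4 = 40 cm
10–13 s: -2 × 3 = -6 cm
13–17 s: -1 × 4 = -4 cm
17–19 s: 2 × 2 = 4 cm
Net displacement = 40 cm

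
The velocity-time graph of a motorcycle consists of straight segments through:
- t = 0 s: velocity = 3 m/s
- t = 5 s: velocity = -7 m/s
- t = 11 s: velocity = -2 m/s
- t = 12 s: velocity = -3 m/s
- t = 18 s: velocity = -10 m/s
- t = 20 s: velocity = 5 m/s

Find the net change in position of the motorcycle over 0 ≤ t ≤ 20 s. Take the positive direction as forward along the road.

-83.5 m

Displacement is the signed area under the v-t curve.
0–5 s: ½(3 + -7)(5) = -10 m
5–11 s: ½(-7 + -2)(6) = -27 m
11–12 s: ½(-2 + -3)(1) = -2.5 m
12–18 s: ½(-3 + -10)(6) = -39 m
18–20 s: ½(-10 + 5)(2) = -5 m
Net displacement = -83.5 m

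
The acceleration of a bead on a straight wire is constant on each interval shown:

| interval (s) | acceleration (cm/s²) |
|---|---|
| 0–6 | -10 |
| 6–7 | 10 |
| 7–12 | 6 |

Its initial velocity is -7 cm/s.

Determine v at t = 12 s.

-27 cm/s

Δv equals the area under the a-t graph; then v = v₀ + Δv.
0–6 s: -10 × 6 = -60 cm/s
6–7 s: 10 × 1 = 10 cm/s
7–12 s: 6 × 5 = 30 cm/s
Δv = -20 cm/s, so v(12) = -7 + (-20) = -27 cm/s.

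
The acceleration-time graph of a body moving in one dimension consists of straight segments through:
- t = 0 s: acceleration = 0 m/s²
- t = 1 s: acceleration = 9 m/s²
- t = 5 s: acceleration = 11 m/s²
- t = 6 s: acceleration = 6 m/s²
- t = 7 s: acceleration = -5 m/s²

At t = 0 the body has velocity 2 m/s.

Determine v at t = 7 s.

55.5 m/s

Δv equals the area under the a-t graph; then v = v₀ + Δv.
0–1 s: ½(0 + 9)(1) = 4.5 m/s
1–5 s: ½(9 + 11)(4) = 40 m/s
5–6 s: ½(11 + 6)(1) = 8.5 m/s
6–7 s: ½(6 + -5)(1) = 0.5 m/s
Δv = 53.5 m/s, so v(7) = 2 + (53.5) = 55.5 m/s.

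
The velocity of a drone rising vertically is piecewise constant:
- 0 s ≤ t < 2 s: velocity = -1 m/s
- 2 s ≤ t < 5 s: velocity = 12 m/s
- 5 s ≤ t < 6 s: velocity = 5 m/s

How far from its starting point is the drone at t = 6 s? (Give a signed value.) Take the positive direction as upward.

39 m

Net displacement equals the area under the velocity-time graph (areas below the axis count negative).
0–2 s: -1 × 2 = -2 m
2–5 s: 12 × 3 = 36 m
5–6 s: 5 × 1 = 5 m
Net displacement = 39 m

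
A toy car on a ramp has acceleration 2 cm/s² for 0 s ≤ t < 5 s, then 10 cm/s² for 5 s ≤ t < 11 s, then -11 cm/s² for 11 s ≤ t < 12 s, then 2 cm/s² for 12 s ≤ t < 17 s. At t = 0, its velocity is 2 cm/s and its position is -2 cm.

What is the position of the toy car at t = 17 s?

681.5 cm

On each constant-a segment, Δv = aΔt and Δx = v₀Δt + ½aΔt²; chain segment to segment.
0–5 s: v starts 2 cm/s; Δx = 2·5 + ½·2·5² = 35 cm; v ends 12 cm/s.
5–11 s: v starts 12 cm/s; Δx = 12·6 + ½·10·6² = 252 cm; v ends 72 cm/s.
11–12 s: v starts 72 cm/s; Δx = 72·1 + ½·-11·1² = 66.5 cm; v ends 61 cm/s.
12–17 s: v starts 61 cm/s; Δx = 61·5 + ½·2·5² = 330 cm; v ends 71 cm/s.
x(17) = -2 + Σ Δx = 681.5 cm.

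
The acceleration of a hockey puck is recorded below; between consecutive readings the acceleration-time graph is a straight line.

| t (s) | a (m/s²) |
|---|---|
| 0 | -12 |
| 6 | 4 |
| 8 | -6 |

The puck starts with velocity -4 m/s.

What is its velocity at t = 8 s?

-30 m/s

Δv equals the area under the a-t graph; then v = v₀ + Δv.
0–6 s: ½(-12 + 4)(6) = -24 m/s
6–8 s: ½(4 + -6)(2) = -2 m/s
Δv = -26 m/s, so v(8) = -4 + (-26) = -30 m/s.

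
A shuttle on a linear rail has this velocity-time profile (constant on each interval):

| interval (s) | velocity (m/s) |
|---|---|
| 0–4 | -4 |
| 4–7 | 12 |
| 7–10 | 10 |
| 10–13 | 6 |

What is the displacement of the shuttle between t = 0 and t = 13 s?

68 m

Net displacement equals the area under the velocity-time graph (areas below the axis count negative).
0–4 s: -4 × 4 = -16 m
4–7 s: 12 × 3 = 36 m
7–10 s: 10 × 3 = 30 m
10–13 s: 6 × 3 = 18 m
Net displacement = 68 m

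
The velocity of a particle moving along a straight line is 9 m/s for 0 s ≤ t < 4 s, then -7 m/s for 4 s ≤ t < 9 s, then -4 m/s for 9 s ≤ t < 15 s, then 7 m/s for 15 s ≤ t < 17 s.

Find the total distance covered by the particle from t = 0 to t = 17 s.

Distance (not displacement) is the total path length: add the absolute areas under v-t.
0–4 s: |9| × 4 = 36 m
4–9 s: |-7| × 5 = 35 m
9–15 s: |-4| × 6 = 24 m
15–17 s: |7| × 2 = 14 m
Total distance = 109 m

109 m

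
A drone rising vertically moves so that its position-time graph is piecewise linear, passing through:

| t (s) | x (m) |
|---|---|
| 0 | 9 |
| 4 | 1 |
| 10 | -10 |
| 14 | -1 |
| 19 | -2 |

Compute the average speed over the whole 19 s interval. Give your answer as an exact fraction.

29/19 m/s

Average speed = (total path length)/(elapsed time); on a piecewise-linear x-t graph the path length is Σ|Δx|.
0–4 s: |Δx| = |1 − 9| = 8 m
4–10 s: |Δx| = |-10 − 1| = 11 m
10–14 s: |Δx| = |-1 − -10| = 9 m
14–19 s: |Δx| = |-2 − -1| = 1 m
Total path = 29 m; average speed = 29/19 = 29/19 m/s.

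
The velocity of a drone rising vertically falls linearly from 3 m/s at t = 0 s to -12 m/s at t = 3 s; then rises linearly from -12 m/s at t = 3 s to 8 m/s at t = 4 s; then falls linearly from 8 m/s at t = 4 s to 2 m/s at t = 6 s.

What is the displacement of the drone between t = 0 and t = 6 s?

Net displacement equals the area under the velocity-time graph (areas below the axis count negative).
0–3 s: ½(3 + -12)(3) = -13.5 m
3–4 s: ½(-12 + 8)(1) = -2 m
4–6 s: ½(8 + 2)(2) = 10 m
Net displacement = -5.5 m

-5.5 m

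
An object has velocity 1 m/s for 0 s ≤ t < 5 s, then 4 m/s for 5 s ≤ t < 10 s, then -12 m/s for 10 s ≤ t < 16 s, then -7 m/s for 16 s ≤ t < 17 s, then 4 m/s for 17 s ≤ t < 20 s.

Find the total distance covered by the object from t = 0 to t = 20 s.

116 m

Distance (not displacement) is the total path length: add the absolute areas under v-t.
0–5 s: |1| × 5 = 5 m
5–10 s: |4| × 5 = 20 m
10–16 s: |-12| × 6 = 72 m
16–17 s: |-7| × 1 = 7 m
17–20 s: |4| × 3 = 12 m
Total distance = 116 m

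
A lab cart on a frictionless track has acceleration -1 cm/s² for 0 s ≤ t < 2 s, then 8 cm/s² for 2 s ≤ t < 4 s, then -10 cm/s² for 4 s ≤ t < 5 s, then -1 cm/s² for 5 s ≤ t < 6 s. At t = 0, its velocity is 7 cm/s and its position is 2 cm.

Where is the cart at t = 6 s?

66.5 cm

On each constant-a segment, Δv = aΔt and Δx = v₀Δt + ½aΔt²; chain segment to segment.
0–2 s: v starts 7 cm/s; Δx = 7·2 + ½·-1·2² = 12 cm; v ends 5 cm/s.
2–4 s: v starts 5 cm/s; Δx = 5·2 + ½·8·2² = 26 cm; v ends 21 cm/s.
4–5 s: v starts 21 cm/s; Δx = 21·1 + ½·-10·1² = 16 cm; v ends 11 cm/s.
5–6 s: v starts 11 cm/s; Δx = 11·1 + ½·-1·1² = 10.5 cm; v ends 10 cm/s.
x(6) = 2 + Σ Δx = 66.5 cm.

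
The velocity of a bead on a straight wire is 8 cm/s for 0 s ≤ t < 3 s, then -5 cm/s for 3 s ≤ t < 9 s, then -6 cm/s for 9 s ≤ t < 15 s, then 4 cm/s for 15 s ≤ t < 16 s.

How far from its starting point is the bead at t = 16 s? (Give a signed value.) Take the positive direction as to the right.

Net displacement equals the area under the velocity-time graph (areas below the axis count negative).
0–3 s: 8 × 3 = 24 cm
3–9 s: -5 × 6 = -30 cm
9–15 s: -6 × 6 = -36 cm
15–16 s: 4 × 1 = 4 cm
Net displacement = -38 cm

-38 cm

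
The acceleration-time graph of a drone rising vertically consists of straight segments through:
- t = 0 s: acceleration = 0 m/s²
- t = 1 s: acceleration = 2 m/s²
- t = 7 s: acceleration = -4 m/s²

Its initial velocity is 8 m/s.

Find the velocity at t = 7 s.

Δv equals the area under the a-t graph; then v = v₀ + Δv.
0–1 s: ½(0 + 2)(1) = 1 m/s
1–7 s: ½(2 + -4)(6) = -6 m/s
Δv = -5 m/s, so v(7) = 8 + (-5) = 3 m/s.

3 m/s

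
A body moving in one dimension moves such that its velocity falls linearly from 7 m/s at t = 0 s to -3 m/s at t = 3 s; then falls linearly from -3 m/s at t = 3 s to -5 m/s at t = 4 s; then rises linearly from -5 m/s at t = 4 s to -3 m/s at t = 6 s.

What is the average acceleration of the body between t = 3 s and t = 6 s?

0 m/s²

Average acceleration = Δv/Δt = (-3 − -3)/(6 − 3) = 0 m/s².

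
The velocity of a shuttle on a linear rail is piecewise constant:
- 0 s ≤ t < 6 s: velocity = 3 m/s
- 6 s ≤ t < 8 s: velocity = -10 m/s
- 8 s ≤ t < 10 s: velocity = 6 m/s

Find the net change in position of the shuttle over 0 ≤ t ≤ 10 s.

Displacement is the signed area under the v-t curve.
0–6 s: 3 × 6 = 18 m
6–8 s: -10 × 2 = -20 m
8–10 s: 6 × 2 = 12 m
Net displacement = 10 m

10 m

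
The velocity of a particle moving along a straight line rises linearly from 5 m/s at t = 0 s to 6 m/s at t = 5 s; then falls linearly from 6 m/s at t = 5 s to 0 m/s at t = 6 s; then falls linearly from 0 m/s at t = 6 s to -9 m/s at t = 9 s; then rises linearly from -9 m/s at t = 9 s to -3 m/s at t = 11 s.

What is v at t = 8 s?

On 6–9 s the graph is linear from 0 to -9 m/s: v(8) = 0 + (-9 − 0)·(8 − 6)/(9 − 6) = -6 m/s.

-6 m/s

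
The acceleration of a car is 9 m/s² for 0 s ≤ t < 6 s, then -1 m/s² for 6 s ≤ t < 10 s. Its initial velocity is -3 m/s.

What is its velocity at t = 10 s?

47 m/s

Δv equals the area under the a-t graph; then v = v₀ + Δv.
0–6 s: 9 × 6 = 54 m/s
6–10 s: -1 × 4 = -4 m/s
Δv = 50 m/s, so v(10) = -3 + (50) = 47 m/s.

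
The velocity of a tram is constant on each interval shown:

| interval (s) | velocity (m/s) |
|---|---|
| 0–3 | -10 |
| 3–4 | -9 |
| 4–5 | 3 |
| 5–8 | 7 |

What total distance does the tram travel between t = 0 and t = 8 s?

Distance (not displacement) is the total path length: add the absolute areas under v-t.
0–3 s: |-10| × 3 = 30 m
3–4 s: |-9| × 1 = 9 m
4–5 s: |3| × 1 = 3 m
5–8 s: |7| × 3 = 21 m
Total distance = 63 m

63 m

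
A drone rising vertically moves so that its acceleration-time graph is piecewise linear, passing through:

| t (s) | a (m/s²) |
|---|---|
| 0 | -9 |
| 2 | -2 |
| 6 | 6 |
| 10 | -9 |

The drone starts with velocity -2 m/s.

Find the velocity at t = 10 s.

Δv equals the area under the a-t graph; then v = v₀ + Δv.
0–2 s: ½(-9 + -2)(2) = -11 m/s
2–6 s: ½(-2 + 6)(4) = 8 m/s
6–10 s: ½(6 + -9)(4) = -6 m/s
Δv = -9 m/s, so v(10) = -2 + (-9) = -11 m/s.

-11 m/s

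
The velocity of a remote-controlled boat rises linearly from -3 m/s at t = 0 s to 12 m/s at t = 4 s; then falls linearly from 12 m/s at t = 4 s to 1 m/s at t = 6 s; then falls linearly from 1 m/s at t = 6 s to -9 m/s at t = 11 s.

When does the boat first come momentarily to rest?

t = 0.8 s

v changes sign on 0–4 s (from -3 to 12); the graph is linear there, so v = 0 at t = 0 + (3)·(4 − 0)/(12 − -3) = 0.8 s.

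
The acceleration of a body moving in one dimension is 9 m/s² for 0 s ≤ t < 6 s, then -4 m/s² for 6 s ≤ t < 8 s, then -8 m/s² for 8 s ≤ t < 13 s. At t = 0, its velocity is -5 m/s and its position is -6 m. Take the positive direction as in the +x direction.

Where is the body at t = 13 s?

321 m

On each constant-a segment, Δv = aΔt and Δx = v₀Δt + ½aΔt²; chain segment to segment.
0–6 s: v starts -5 m/s; Δx = -5·6 + ½·9·6² = 132 m; v ends 49 m/s.
6–8 s: v starts 49 m/s; Δx = 49·2 + ½·-4·2² = 90 m; v ends 41 m/s.
8–13 s: v starts 41 m/s; Δx = 41·5 + ½·-8·5² = 105 m; v ends 1 m/s.
x(13) = -6 + Σ Δx = 321 m.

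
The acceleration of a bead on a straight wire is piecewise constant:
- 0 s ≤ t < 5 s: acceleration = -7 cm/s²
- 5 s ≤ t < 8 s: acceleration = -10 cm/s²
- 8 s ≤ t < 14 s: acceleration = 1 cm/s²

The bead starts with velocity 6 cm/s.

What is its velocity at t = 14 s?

-53 cm/s

Δv equals the area under the a-t graph; then v = v₀ + Δv.
0–5 s: -7 × 5 = -35 cm/s
5–8 s: -10 × 3 = -30 cm/s
8–14 s: 1 × 6 = 6 cm/s
Δv = -59 cm/s, so v(14) = 6 + (-59) = -53 cm/s.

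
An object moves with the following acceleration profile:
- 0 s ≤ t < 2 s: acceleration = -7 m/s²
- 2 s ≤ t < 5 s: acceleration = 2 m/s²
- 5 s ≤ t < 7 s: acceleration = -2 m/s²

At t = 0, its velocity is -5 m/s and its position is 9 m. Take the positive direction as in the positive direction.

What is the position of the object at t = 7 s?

-93 m

On each constant-a segment, Δv = aΔt and Δx = v₀Δt + ½aΔt²; chain segment to segment.
0–2 s: v starts -5 m/s; Δx = -5·2 + ½·-7·2² = -24 m; v ends -19 m/s.
2–5 s: v starts -19 m/s; Δx = -19·3 + ½·2·3² = -48 m; v ends -13 m/s.
5–7 s: v starts -13 m/s; Δx = -13·2 + ½·-2·2² = -30 m; v ends -17 m/s.
x(7) = 9 + Σ Δx = -93 m.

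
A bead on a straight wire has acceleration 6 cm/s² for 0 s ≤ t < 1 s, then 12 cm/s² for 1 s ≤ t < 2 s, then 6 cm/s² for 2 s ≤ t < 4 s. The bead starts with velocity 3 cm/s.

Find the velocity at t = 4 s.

33 cm/s

Δv equals the area under the a-t graph; then v = v₀ + Δv.
0–1 s: 6 × 1 = 6 cm/s
1–2 s: 12 × 1 = 12 cm/s
2–4 s: 6 × 2 = 12 cm/s
Δv = 30 cm/s, so v(4) = 3 + (30) = 33 cm/s.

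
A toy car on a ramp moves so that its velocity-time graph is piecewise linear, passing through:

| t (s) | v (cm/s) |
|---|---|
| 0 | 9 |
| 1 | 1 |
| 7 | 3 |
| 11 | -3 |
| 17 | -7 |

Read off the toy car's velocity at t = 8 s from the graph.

1.5 cm/s

On 7–11 s the graph is linear from 3 to -3 cm/s: v(8) = 3 + (-3 − 3)·(8 − 7)/(11 − 7) = 1.5 cm/s.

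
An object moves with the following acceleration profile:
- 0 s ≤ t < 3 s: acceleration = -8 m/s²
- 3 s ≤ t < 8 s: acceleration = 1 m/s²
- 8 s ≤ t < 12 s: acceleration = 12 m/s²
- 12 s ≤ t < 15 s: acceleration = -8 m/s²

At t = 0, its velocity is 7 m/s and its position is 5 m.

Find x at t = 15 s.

On each constant-a segment, Δv = aΔt and Δx = v₀Δt + ½aΔt²; chain segment to segment.
0–3 s: v starts 7 m/s; Δx = 7·3 + ½·-8·3² = -15 m; v ends -17 m/s.
3–8 s: v starts -17 m/s; Δx = -17·5 + ½·1·5² = -72.5 m; v ends -12 m/s.
8–12 s: v starts -12 m/s; Δx = -12·4 + ½·12·4² = 48 m; v ends 36 m/s.
12–15 s: v starts 36 m/s; Δx = 36·3 + ½·-8·3² = 72 m; v ends 12 m/s.
x(15) = 5 + Σ Δx = 37.5 m.

37.5 m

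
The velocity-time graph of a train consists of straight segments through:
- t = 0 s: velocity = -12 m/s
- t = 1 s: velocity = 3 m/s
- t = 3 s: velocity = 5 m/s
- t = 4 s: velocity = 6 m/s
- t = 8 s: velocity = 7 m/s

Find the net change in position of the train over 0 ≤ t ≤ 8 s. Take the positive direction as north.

35 m

Net displacement equals the area under the velocity-time graph (areas below the axis count negative).
0–1 s: ½(-12 + 3)(1) = -4.5 m
1–3 s: ½(3 + 5)(2) = 8 m
3–4 s: ½(5 + 6)(1) = 5.5 m
4–8 s: ½(6 + 7)(4) = 26 m
Net displacement = 35 m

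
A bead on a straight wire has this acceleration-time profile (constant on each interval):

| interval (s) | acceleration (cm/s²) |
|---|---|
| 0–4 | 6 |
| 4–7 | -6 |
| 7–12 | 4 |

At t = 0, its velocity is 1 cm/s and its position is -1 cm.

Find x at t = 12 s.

On each constant-a segment, Δv = aΔt and Δx = v₀Δt + ½aΔt²; chain segment to segment.
0–4 s: v starts 1 cm/s; Δx = 1·4 + ½·6·4² = 52 cm; v ends 25 cm/s.
4–7 s: v starts 25 cm/s; Δx = 25·3 + ½·-6·3² = 48 cm; v ends 7 cm/s.
7–12 s: v starts 7 cm/s; Δx = 7·5 + ½·4·5² = 85 cm; v ends 27 cm/s.
x(12) = -1 + Σ Δx = 184 cm.

184 cm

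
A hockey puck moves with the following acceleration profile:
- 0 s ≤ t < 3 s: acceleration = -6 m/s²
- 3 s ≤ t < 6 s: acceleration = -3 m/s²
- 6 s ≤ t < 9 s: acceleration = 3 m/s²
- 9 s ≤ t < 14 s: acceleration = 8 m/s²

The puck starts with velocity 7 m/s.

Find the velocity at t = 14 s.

Δv equals the area under the a-t graph; then v = v₀ + Δv.
0–3 s: -6 × 3 = -18 m/s
3–6 s: -3 × 3 = -9 m/s
6–9 s: 3 × 3 = 9 m/s
9–14 s: 8 × 5 = 40 m/s
Δv = 22 m/s, so v(14) = 7 + (22) = 29 m/s.

29 m/s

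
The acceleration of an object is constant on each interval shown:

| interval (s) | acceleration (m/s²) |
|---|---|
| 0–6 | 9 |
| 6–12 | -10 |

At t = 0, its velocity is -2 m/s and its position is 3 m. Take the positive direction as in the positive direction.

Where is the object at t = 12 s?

On each constant-a segment, Δv = aΔt and Δx = v₀Δt + ½aΔt²; chain segment to segment.
0–6 s: v starts -2 m/s; Δx = -2·6 + ½·9·6² = 150 m; v ends 52 m/s.
6–12 s: v starts 52 m/s; Δx = 52·6 + ½·-10·6² = 132 m; v ends -8 m/s.
x(12) = 3 + Σ Δx = 285 m.

285 m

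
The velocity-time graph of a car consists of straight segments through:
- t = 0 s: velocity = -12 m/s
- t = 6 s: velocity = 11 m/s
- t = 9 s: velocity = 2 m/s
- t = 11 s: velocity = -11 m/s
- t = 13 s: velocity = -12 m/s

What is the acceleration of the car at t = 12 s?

Acceleration is the slope of the v-t graph on 11–13 s: (-12 − -11)/(13 − 11) = -0.5 m/s².

-0.5 m/s²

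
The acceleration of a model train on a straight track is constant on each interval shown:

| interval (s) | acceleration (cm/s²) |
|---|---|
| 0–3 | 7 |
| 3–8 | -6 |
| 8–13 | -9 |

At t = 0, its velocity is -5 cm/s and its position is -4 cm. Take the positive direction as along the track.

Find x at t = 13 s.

On each constant-a segment, Δv = aΔt and Δx = v₀Δt + ½aΔt²; chain segment to segment.
0–3 s: v starts -5 cm/s; Δx = -5·3 + ½·7·3² = 16.5 cm; v ends 16 cm/s.
3–8 s: v starts 16 cm/s; Δx = 16·5 + ½·-6·5² = 5 cm; v ends -14 cm/s.
8–13 s: v starts -14 cm/s; Δx = -14·5 + ½·-9·5² = -182.5 cm; v ends -59 cm/s.
x(13) = -4 + Σ Δx = -165 cm.

-165 cm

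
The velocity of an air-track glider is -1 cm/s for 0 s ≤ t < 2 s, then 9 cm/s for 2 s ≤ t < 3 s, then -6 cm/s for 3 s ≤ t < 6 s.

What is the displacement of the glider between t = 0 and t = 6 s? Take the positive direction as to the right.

Net displacement equals the area under the velocity-time graph (areas below the axis count negative).
0–2 s: -1 × 2 = -2 cm
2–3 s: 9 × 1 = 9 cm
3–6 s: -6 × 3 = -18 cm
Net displacement = -11 cm

-11 cm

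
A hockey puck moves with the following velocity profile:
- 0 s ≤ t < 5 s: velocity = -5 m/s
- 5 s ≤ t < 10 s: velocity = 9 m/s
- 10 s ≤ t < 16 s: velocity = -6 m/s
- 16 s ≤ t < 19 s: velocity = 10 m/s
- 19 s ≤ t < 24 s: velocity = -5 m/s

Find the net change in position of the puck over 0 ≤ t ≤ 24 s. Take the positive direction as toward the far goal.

Displacement is the signed area under the v-t curve.
0–5 s: -5 × 5 = -25 m
5–10 s: 9 × 5 = 45 m
10–16 s: -6 × 6 = -36 m
16–19 s: 10 × 3 = 30 m
19–24 s: -5 × 5 = -25 m
Net displacement = -11 m

-11 m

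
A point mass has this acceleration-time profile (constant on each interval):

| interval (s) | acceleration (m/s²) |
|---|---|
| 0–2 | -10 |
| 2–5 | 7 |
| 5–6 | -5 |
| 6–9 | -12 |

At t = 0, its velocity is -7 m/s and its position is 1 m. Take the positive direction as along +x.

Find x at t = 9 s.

On each constant-a segment, Δv = aΔt and Δx = v₀Δt + ½aΔt²; chain segment to segment.
0–2 s: v starts -7 m/s; Δx = -7·2 + ½·-10·2² = -34 m; v ends -27 m/s.
2–5 s: v starts -27 m/s; Δx = -27·3 + ½·7·3² = -49.5 m; v ends -6 m/s.
5–6 s: v starts -6 m/s; Δx = -6·1 + ½·-5·1² = -8.5 m; v ends -11 m/s.
6–9 s: v starts -11 m/s; Δx = -11·3 + ½·-12·3² = -87 m; v ends -47 m/s.
x(9) = 1 + Σ Δx = -178 m.

-178 m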